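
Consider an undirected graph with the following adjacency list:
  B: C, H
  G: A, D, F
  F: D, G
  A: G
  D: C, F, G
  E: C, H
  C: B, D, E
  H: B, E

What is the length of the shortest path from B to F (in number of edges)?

Distance 0: B.
Distance 1: C, H.
Distance 2: D, E.
Distance 3: F, G — contains F.

3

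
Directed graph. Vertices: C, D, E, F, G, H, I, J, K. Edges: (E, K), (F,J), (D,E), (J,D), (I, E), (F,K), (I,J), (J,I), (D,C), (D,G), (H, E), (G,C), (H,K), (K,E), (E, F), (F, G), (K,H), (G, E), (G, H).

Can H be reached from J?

Yes

Explore from J.
Distance 1: reach D, I.
Distance 2: reach C, E, G.
Distance 3: reach F, H, K.
Found H.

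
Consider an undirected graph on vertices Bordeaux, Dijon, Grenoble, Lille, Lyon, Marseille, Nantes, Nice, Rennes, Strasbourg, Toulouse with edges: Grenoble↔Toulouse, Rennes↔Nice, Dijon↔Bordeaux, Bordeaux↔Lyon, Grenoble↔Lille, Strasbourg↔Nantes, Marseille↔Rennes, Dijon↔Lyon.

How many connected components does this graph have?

4

From Bordeaux: component {Bordeaux, Dijon, Lyon}.
From Grenoble: component {Grenoble, Lille, Toulouse}.
From Marseille: component {Marseille, Nice, Rennes}.
From Nantes: component {Nantes, Strasbourg}.
That's 4 components.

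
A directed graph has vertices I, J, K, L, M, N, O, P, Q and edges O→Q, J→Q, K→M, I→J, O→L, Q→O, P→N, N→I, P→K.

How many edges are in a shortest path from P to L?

6

Distance 0: P.
Distance 1: K, N.
Distance 2: I, M.
Distance 3: J.
Distance 4: Q.
Distance 5: O.
Distance 6: L — contains L.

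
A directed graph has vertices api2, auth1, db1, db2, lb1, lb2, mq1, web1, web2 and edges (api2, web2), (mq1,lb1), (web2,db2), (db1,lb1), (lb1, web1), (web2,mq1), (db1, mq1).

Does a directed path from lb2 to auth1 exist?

lb2 has no outgoing edges, so nothing is reachable from it.

No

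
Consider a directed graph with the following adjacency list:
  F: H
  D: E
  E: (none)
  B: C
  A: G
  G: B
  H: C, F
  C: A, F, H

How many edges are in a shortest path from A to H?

4

Distance 0: A.
Distance 1: G.
Distance 2: B.
Distance 3: C.
Distance 4: F, H — contains H.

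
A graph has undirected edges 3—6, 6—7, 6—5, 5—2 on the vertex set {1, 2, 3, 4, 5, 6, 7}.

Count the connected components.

From 1: component {1}.
From 2: component {2, 3, 5, 6, 7}.
From 4: component {4}.
That's 3 components.

3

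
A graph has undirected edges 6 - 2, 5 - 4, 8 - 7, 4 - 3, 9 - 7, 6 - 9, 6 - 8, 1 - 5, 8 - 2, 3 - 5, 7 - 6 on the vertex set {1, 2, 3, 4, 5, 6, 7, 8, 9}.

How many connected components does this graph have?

From 1: component {1, 3, 4, 5}.
From 2: component {2, 6, 7, 8, 9}.
That's 2 components.

2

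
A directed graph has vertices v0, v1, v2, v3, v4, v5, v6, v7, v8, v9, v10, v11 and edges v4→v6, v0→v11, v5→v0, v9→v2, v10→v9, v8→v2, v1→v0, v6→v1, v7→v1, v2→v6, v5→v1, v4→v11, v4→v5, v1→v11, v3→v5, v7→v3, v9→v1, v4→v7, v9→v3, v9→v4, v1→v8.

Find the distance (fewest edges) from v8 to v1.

3

Distance 0: v8.
Distance 1: v2.
Distance 2: v6.
Distance 3: v1 — contains v1.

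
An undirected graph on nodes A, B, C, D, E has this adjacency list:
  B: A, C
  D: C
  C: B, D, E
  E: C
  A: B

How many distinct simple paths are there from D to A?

D–C–B–A

1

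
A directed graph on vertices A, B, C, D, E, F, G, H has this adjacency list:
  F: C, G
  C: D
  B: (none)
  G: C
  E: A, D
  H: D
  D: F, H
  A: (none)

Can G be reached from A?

A has no outgoing edges, so nothing is reachable from it.

No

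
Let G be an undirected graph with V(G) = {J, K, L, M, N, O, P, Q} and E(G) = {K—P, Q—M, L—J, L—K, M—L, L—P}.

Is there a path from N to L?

No

N has no edges, so nothing is reachable from it.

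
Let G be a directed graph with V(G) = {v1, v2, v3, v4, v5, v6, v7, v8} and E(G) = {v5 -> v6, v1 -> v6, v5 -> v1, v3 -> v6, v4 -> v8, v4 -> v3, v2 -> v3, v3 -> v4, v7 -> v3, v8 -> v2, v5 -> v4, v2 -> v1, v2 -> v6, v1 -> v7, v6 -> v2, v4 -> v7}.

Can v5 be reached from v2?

Explore from v2.
Distance 1: reach v1, v3, v6.
Distance 2: reach v4, v7.
Distance 3: reach v8.
The search from v2 is exhausted; no directed path reaches v5.

No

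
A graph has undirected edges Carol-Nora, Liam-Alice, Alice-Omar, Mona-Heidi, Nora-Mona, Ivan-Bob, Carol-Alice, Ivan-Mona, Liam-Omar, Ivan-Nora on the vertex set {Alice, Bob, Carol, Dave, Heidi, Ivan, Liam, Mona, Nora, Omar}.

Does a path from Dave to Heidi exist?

Dave has no edges, so nothing is reachable from it.

No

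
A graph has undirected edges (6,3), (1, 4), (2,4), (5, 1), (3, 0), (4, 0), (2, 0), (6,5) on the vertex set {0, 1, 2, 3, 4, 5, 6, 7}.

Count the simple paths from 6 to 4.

3

6–3–0–2–4
6–3–0–4
6–5–1–4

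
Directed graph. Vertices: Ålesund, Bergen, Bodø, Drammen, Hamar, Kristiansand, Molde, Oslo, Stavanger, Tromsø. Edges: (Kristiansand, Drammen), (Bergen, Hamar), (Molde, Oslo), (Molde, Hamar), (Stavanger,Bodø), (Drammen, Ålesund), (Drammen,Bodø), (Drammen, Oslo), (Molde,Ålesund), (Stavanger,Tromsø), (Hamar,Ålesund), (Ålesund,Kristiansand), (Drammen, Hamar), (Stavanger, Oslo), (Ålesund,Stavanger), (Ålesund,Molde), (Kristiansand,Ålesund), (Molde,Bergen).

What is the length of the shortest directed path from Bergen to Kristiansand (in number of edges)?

Distance 0: Bergen.
Distance 1: Hamar.
Distance 2: Ålesund.
Distance 3: Kristiansand, Molde, Stavanger — contains Kristiansand.

3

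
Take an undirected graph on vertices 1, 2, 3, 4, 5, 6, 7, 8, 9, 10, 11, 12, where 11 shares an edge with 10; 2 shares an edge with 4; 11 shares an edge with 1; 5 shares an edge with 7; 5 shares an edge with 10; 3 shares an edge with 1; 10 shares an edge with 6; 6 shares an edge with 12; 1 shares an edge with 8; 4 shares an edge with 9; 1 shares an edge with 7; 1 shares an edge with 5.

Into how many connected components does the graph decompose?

From 1: component {1, 3, 5, 6, 7, 8, 10, 11, 12}.
From 2: component {2, 4, 9}.
That's 2 components.

2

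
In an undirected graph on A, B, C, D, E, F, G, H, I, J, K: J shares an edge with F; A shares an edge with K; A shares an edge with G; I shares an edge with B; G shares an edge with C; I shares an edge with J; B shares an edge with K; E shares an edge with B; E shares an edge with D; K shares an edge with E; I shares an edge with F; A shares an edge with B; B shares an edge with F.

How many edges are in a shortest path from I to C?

4

Distance 0: I.
Distance 1: B, F, J.
Distance 2: A, E, K.
Distance 3: D, G.
Distance 4: C — contains C.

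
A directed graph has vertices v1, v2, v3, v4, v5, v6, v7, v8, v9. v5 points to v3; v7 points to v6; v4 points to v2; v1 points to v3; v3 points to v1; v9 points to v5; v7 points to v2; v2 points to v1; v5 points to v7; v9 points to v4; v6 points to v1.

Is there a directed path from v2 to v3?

Yes

Explore from v2.
Distance 1: reach v1.
Distance 2: reach v3.
Found v3.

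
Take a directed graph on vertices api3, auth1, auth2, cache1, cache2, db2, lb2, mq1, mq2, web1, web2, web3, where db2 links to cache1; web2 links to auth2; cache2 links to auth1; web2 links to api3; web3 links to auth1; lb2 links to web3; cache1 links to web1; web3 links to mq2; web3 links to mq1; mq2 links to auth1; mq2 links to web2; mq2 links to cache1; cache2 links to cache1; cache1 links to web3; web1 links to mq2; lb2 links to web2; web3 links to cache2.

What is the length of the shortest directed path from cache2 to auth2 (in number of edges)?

5

Distance 0: cache2.
Distance 1: auth1, cache1.
Distance 2: web1, web3.
Distance 3: mq1, mq2.
Distance 4: web2.
Distance 5: api3, auth2 — contains auth2.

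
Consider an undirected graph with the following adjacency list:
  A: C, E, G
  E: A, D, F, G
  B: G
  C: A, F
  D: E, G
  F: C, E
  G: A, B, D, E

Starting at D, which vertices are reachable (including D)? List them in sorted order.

Start at D.
Its neighbours: E, G.
Then their neighbours: A, B, F.
Then next layer: C.
Every vertex is now reached.

A, B, C, D, E, F, G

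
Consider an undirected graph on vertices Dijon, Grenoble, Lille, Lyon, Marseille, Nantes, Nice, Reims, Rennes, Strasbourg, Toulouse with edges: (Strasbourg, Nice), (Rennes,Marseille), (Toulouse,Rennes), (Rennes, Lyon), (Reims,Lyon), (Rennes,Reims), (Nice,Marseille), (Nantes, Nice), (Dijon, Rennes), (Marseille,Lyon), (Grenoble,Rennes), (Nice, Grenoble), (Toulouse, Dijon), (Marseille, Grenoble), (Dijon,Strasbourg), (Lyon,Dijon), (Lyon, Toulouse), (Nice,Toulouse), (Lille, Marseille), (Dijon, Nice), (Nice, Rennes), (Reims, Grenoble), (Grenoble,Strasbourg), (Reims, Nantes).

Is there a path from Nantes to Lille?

Explore from Nantes.
Distance 1: reach Nice, Reims.
Distance 2: reach Dijon, Grenoble, Lyon, Marseille, Rennes, Strasbourg, Toulouse.
Distance 3: reach Lille.
Found Lille.

Yes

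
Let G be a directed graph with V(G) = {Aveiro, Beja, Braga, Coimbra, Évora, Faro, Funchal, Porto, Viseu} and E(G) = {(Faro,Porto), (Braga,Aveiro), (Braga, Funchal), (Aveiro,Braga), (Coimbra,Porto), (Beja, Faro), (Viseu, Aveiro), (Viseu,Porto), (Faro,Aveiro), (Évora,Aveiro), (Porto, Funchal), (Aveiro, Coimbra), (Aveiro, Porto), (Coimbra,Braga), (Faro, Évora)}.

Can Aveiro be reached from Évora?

Explore from Évora.
Distance 1: reach Aveiro.
Found Aveiro.

Yes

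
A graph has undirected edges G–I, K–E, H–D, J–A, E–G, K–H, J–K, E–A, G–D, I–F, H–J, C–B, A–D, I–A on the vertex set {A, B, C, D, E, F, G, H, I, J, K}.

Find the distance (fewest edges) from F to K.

Distance 0: F.
Distance 1: I.
Distance 2: A, G.
Distance 3: D, E, J.
Distance 4: H, K — contains K.

4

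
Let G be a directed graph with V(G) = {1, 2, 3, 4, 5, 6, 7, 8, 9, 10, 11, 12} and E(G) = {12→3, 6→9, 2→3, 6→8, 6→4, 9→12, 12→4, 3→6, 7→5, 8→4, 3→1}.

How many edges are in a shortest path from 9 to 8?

Distance 0: 9.
Distance 1: 12.
Distance 2: 3, 4.
Distance 3: 1, 6.
Distance 4: 8 — contains 8.

4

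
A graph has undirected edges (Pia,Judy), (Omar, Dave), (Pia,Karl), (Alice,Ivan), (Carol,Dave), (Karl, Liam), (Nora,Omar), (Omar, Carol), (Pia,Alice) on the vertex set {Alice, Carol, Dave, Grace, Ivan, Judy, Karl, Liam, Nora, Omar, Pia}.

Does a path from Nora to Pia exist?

No

Explore from Nora.
Distance 1: reach Omar.
Distance 2: reach Carol, Dave.
The search is exhausted without reaching Pia; it lies in a different component.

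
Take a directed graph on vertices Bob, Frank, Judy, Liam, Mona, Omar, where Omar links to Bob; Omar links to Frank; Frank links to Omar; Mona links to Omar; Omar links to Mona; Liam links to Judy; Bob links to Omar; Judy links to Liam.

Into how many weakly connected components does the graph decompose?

2

From Bob: component {Bob, Frank, Mona, Omar}.
From Judy: component {Judy, Liam}.
That's 2 components.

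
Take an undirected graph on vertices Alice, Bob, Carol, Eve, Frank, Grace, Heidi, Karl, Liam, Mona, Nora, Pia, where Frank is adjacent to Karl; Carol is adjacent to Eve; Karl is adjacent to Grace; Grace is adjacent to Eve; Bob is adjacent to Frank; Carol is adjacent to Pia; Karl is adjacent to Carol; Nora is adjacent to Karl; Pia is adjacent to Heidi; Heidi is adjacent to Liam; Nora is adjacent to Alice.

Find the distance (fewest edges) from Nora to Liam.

5

Distance 0: Nora.
Distance 1: Alice, Karl.
Distance 2: Carol, Frank, Grace.
Distance 3: Bob, Eve, Pia.
Distance 4: Heidi.
Distance 5: Liam — contains Liam.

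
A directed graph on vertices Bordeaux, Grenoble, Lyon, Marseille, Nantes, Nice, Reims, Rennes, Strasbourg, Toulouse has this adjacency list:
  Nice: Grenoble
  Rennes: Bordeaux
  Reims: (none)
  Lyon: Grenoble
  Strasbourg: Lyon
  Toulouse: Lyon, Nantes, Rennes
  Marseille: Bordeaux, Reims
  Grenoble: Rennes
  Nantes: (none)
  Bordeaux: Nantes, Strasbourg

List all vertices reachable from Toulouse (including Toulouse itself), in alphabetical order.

Bordeaux, Grenoble, Lyon, Nantes, Rennes, Strasbourg, Toulouse

Start at Toulouse.
Its neighbours: Lyon, Nantes, Rennes.
Then their neighbours: Bordeaux, Grenoble.
Then next layer: Strasbourg.
Nothing further is reachable.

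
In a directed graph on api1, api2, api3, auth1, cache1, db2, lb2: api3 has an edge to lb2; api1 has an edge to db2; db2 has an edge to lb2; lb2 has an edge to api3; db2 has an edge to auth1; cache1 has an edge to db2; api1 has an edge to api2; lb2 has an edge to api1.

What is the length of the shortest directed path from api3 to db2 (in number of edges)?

Distance 0: api3.
Distance 1: lb2.
Distance 2: api1.
Distance 3: api2, db2 — contains db2.

3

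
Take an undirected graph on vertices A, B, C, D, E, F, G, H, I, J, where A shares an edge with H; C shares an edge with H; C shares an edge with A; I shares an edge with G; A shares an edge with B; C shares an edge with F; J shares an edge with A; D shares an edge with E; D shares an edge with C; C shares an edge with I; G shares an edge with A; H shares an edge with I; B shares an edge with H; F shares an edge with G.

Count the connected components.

From A: component {A, B, C, D, E, F, G, H, I, J}.
That's 1 component.

1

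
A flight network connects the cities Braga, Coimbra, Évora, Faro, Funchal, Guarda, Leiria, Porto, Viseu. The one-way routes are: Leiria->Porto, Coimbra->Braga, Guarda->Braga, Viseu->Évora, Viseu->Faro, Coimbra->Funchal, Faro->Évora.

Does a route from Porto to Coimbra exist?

No

Porto has no outgoing edges, so nothing is reachable from it.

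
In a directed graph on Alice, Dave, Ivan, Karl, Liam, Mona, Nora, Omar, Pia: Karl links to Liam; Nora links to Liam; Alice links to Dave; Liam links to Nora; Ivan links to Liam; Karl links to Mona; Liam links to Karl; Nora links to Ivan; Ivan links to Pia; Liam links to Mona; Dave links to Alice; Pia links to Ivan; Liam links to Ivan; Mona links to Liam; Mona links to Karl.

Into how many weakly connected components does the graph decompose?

3

From Alice: component {Alice, Dave}.
From Ivan: component {Ivan, Karl, Liam, Mona, Nora, Pia}.
From Omar: component {Omar}.
That's 3 components.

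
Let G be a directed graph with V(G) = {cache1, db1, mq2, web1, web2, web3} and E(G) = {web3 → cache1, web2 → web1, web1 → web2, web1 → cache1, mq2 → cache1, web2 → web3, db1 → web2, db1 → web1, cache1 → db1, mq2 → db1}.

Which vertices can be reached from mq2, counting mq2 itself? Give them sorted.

Start at mq2.
Its neighbours: cache1, db1.
Then their neighbours: web1, web2.
Then next layer: web3.
Every vertex is now reached.

cache1, db1, mq2, web1, web2, web3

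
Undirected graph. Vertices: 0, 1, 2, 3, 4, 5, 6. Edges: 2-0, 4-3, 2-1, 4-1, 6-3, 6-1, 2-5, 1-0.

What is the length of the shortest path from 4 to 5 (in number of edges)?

3

Distance 0: 4.
Distance 1: 1, 3.
Distance 2: 0, 2, 6.
Distance 3: 5 — contains 5.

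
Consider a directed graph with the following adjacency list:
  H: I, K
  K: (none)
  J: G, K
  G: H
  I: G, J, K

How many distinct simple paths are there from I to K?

4

I→G→H→K
I→J→G→H→K
I→J→K
I→K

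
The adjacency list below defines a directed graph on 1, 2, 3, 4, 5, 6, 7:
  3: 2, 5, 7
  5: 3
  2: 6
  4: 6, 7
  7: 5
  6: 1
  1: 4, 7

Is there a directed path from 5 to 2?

Explore from 5.
Distance 1: reach 3.
Distance 2: reach 2, 7.
Found 2.

Yes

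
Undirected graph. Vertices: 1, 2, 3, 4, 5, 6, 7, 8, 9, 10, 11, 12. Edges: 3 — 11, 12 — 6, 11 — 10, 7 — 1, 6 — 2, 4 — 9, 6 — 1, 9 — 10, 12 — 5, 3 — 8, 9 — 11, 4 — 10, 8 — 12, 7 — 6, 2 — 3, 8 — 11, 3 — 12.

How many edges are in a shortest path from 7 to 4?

Distance 0: 7.
Distance 1: 1, 6.
Distance 2: 2, 12.
Distance 3: 3, 5, 8.
Distance 4: 11.
Distance 5: 9, 10.
Distance 6: 4 — contains 4.

6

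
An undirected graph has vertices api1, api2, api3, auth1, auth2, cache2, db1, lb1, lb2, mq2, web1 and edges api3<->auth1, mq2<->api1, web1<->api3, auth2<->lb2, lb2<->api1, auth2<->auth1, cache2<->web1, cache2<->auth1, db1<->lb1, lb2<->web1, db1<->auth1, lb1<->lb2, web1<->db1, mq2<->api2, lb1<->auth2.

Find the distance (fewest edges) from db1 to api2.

Distance 0: db1.
Distance 1: auth1, lb1, web1.
Distance 2: api3, auth2, cache2, lb2.
Distance 3: api1.
Distance 4: mq2.
Distance 5: api2 — contains api2.

5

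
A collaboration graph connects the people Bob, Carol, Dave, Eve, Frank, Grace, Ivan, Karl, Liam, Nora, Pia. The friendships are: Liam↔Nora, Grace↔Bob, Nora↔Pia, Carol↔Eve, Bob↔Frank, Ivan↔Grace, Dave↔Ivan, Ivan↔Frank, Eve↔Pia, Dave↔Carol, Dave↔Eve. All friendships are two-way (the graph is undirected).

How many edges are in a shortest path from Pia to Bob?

Distance 0: Pia.
Distance 1: Eve, Nora.
Distance 2: Carol, Dave, Liam.
Distance 3: Ivan.
Distance 4: Frank, Grace.
Distance 5: Bob — contains Bob.

5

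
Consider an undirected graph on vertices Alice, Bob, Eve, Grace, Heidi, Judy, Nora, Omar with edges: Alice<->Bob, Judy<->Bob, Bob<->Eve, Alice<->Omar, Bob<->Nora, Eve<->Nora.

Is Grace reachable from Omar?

No

Explore from Omar.
Distance 1: reach Alice.
Distance 2: reach Bob.
Distance 3: reach Eve, Judy, Nora.
The search is exhausted without reaching Grace; it lies in a different component.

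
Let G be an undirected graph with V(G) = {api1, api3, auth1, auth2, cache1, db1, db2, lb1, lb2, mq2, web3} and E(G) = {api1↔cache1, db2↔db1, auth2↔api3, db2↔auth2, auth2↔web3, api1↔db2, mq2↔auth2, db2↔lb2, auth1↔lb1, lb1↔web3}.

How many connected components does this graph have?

1

From api1: component {api1, api3, auth1, auth2, cache1, db1, db2, lb1, lb2, mq2, web3}.
That's 1 component.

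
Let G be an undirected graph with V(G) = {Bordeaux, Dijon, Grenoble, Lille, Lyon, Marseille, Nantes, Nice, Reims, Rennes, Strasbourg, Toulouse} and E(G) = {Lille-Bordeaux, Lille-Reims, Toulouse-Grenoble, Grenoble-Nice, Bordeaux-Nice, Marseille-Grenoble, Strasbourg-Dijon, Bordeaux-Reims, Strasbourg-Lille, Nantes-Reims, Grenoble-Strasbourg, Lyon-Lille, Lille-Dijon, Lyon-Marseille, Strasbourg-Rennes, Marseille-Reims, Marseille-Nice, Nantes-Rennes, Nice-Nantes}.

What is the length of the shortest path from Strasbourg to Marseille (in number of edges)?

2

Distance 0: Strasbourg.
Distance 1: Dijon, Grenoble, Lille, Rennes.
Distance 2: Bordeaux, Lyon, Marseille, Nantes, Nice, Reims, Toulouse — contains Marseille.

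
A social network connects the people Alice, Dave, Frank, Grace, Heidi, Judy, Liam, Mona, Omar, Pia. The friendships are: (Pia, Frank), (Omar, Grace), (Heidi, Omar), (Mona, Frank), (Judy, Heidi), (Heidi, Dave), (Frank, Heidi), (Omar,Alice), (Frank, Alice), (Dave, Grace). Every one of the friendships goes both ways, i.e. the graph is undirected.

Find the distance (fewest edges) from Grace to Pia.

4

Distance 0: Grace.
Distance 1: Dave, Omar.
Distance 2: Alice, Heidi.
Distance 3: Frank, Judy.
Distance 4: Mona, Pia — contains Pia.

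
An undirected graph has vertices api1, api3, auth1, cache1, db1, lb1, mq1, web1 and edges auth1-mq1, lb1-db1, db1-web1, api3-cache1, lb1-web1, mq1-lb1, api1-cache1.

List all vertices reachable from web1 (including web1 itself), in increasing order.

Start at web1.
Its neighbours: db1, lb1.
Then their neighbours: mq1.
Then next layer: auth1.
Nothing further is reachable.

auth1, db1, lb1, mq1, web1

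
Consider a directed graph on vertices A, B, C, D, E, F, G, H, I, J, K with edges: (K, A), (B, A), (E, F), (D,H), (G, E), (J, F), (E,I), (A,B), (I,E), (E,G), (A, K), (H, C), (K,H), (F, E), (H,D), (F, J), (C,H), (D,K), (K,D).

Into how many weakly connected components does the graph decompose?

2

From A: component {A, B, C, D, H, K}.
From E: component {E, F, G, I, J}.
That's 2 components.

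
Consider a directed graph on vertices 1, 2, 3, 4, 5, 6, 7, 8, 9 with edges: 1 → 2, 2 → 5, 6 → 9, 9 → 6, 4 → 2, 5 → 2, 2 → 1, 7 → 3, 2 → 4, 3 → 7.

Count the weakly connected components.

From 1: component {1, 2, 4, 5}.
From 3: component {3, 7}.
From 6: component {6, 9}.
From 8: component {8}.
That's 4 components.

4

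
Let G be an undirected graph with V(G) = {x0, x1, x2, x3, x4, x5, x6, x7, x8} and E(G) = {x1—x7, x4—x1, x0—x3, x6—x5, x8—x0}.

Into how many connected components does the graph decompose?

4

From x0: component {x0, x3, x8}.
From x1: component {x1, x4, x7}.
From x2: component {x2}.
From x5: component {x5, x6}.
That's 4 components.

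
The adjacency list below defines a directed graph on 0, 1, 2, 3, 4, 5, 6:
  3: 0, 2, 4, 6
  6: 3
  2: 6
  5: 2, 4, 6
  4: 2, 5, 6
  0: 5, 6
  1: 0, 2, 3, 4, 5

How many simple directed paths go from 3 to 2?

5

3→0→5→2
3→0→5→4→2
3→2
3→4→2
3→4→5→2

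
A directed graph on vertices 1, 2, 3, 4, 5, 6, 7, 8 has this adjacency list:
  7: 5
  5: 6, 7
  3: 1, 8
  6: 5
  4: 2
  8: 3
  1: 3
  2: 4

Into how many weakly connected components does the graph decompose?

3

From 1: component {1, 3, 8}.
From 2: component {2, 4}.
From 5: component {5, 6, 7}.
That's 3 components.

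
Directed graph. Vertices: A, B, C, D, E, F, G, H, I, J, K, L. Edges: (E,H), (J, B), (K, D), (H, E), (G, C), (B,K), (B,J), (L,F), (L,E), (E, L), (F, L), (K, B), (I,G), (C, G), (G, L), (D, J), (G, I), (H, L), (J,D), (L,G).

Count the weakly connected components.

From A: component {A}.
From B: component {B, D, J, K}.
From C: component {C, E, F, G, H, I, L}.
That's 3 components.

3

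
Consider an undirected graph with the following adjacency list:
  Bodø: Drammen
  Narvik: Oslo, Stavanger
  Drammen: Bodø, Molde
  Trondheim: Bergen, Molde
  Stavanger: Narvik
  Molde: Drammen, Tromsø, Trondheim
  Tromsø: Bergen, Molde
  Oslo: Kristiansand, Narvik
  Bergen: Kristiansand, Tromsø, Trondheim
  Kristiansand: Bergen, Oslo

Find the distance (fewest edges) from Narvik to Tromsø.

Distance 0: Narvik.
Distance 1: Oslo, Stavanger.
Distance 2: Kristiansand.
Distance 3: Bergen.
Distance 4: Tromsø, Trondheim — contains Tromsø.

4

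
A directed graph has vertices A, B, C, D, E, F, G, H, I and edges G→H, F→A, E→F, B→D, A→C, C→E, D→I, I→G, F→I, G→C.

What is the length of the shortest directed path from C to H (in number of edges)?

5

Distance 0: C.
Distance 1: E.
Distance 2: F.
Distance 3: A, I.
Distance 4: G.
Distance 5: H — contains H.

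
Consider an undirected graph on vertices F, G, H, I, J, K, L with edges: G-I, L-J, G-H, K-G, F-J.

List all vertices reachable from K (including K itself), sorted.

Start at K.
Its neighbours: G.
Then their neighbours: H, I.
Nothing further is reachable.

G, H, I, K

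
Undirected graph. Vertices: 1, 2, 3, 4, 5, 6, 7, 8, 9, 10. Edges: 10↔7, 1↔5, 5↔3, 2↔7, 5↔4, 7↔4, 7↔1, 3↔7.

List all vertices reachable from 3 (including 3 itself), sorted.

Start at 3.
Its neighbours: 5, 7.
Then their neighbours: 1, 2, 4, 10.
Nothing further is reachable.

1, 2, 3, 4, 5, 7, 10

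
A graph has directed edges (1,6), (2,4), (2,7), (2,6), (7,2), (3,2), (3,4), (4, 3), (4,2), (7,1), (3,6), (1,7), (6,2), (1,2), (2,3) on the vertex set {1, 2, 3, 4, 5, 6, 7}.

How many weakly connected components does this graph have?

2

From 1: component {1, 2, 3, 4, 6, 7}.
From 5: component {5}.
That's 2 components.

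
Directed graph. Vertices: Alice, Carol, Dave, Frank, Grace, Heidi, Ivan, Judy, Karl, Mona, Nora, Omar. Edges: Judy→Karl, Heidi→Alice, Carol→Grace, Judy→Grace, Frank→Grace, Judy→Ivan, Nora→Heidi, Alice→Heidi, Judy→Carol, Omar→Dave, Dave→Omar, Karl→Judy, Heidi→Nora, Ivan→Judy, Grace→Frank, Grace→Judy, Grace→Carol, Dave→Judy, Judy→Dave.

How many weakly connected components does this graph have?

From Alice: component {Alice, Heidi, Nora}.
From Carol: component {Carol, Dave, Frank, Grace, Ivan, Judy, Karl, Omar}.
From Mona: component {Mona}.
That's 3 components.

3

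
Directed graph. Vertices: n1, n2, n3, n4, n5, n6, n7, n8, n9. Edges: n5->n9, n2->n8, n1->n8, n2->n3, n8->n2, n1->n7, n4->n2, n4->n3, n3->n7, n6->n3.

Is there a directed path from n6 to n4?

No

Explore from n6.
Distance 1: reach n3.
Distance 2: reach n7.
The search from n6 is exhausted; no directed path reaches n4.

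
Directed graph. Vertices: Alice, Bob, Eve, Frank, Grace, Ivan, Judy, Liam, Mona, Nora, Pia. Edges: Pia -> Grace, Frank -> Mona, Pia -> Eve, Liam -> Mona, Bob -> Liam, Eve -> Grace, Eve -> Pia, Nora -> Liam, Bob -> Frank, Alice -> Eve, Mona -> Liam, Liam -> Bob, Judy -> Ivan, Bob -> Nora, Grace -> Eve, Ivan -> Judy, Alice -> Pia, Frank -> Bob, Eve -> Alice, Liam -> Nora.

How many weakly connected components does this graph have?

3

From Alice: component {Alice, Eve, Grace, Pia}.
From Bob: component {Bob, Frank, Liam, Mona, Nora}.
From Ivan: component {Ivan, Judy}.
That's 3 components.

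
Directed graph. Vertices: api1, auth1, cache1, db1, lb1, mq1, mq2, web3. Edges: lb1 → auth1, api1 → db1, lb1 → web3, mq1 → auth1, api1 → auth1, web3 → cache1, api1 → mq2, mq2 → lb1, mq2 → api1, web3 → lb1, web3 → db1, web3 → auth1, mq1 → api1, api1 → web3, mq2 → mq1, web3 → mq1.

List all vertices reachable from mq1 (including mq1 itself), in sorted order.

Start at mq1.
Its neighbours: api1, auth1.
Then their neighbours: db1, mq2, web3.
Then next layer: cache1, lb1.
Every vertex is now reached.

api1, auth1, cache1, db1, lb1, mq1, mq2, web3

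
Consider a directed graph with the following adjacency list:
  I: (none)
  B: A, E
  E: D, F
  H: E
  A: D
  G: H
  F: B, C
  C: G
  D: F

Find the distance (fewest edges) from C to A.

Distance 0: C.
Distance 1: G.
Distance 2: H.
Distance 3: E.
Distance 4: D, F.
Distance 5: B.
Distance 6: A — contains A.

6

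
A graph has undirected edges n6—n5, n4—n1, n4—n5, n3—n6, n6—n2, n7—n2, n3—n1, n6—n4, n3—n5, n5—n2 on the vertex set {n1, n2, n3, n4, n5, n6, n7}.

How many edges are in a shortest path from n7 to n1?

Distance 0: n7.
Distance 1: n2.
Distance 2: n5, n6.
Distance 3: n3, n4.
Distance 4: n1 — contains n1.

4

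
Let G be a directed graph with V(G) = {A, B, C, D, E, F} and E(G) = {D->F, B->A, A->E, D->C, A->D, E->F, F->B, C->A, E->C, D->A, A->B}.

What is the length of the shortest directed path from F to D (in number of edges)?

Distance 0: F.
Distance 1: B.
Distance 2: A.
Distance 3: D, E — contains D.

3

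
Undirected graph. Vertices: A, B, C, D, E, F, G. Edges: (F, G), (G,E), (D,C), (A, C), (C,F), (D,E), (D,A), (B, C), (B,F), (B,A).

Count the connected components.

From A: component {A, B, C, D, E, F, G}.
That's 1 component.

1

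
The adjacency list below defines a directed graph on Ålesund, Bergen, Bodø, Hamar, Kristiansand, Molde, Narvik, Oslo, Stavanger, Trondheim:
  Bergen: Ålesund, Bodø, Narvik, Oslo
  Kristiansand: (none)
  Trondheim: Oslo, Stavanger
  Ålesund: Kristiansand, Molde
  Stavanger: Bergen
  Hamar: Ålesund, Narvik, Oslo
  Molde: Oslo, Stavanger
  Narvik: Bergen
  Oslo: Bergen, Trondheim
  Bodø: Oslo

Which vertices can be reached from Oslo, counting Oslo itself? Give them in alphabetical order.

Ålesund, Bergen, Bodø, Kristiansand, Molde, Narvik, Oslo, Stavanger, Trondheim

Start at Oslo.
Its neighbours: Bergen, Trondheim.
Then their neighbours: Ålesund, Bodø, Narvik, Stavanger.
Then next layer: Kristiansand, Molde.
Nothing further is reachable.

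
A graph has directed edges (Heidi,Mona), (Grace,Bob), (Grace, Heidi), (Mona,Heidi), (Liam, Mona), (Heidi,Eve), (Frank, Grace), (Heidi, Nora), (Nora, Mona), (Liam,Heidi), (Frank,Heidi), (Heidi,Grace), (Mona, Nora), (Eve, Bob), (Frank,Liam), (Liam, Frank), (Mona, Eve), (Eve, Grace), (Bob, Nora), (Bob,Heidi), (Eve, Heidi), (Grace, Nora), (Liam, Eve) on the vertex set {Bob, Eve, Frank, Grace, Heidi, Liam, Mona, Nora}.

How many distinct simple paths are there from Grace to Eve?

Grace→Bob→Heidi→Eve
Grace→Bob→Heidi→Mona→Eve
Grace→Bob→Heidi→Nora→Mona→Eve
Grace→Bob→Nora→Mona→Eve
Grace→Bob→Nora→Mona→Heidi→Eve
Grace→Heidi→Eve
Grace→Heidi→Mona→Eve
Grace→Heidi→Nora→Mona→Eve
Grace→Nora→Mona→Eve
Grace→Nora→Mona→Heidi→Eve

10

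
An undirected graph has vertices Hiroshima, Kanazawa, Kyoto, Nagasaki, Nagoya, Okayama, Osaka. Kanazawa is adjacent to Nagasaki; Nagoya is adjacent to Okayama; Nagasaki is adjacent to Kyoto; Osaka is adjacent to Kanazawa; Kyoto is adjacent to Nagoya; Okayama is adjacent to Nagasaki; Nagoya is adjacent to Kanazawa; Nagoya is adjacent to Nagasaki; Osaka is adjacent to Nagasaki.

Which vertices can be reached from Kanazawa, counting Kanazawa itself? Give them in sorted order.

Start at Kanazawa.
Its neighbours: Nagasaki, Nagoya, Osaka.
Then their neighbours: Kyoto, Okayama.
Nothing further is reachable.

Kanazawa, Kyoto, Nagasaki, Nagoya, Okayama, Osaka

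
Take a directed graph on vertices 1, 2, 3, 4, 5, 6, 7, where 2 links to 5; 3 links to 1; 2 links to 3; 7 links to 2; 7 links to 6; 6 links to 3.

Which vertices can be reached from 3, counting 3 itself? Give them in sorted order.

1, 3

Start at 3.
Its neighbours: 1.
Nothing further is reachable.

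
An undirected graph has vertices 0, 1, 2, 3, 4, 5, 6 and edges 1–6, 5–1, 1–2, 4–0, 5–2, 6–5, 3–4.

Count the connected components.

From 0: component {0, 3, 4}.
From 1: component {1, 2, 5, 6}.
That's 2 components.

2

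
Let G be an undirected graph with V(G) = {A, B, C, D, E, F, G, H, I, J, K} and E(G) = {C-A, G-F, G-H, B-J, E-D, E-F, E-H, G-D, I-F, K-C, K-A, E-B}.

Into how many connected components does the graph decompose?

2

From A: component {A, C, K}.
From B: component {B, D, E, F, G, H, I, J}.
That's 2 components.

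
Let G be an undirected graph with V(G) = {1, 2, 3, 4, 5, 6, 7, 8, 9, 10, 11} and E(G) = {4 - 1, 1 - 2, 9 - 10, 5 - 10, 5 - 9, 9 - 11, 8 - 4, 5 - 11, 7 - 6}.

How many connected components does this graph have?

4

From 1: component {1, 2, 4, 8}.
From 3: component {3}.
From 5: component {5, 9, 10, 11}.
From 6: component {6, 7}.
That's 4 components.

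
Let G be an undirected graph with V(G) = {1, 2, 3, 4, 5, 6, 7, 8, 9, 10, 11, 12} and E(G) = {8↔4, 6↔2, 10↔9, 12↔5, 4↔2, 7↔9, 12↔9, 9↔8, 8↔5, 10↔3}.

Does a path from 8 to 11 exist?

No

Explore from 8.
Distance 1: reach 4, 5, 9.
Distance 2: reach 2, 7, 10, 12.
Distance 3: reach 3, 6.
The search is exhausted without reaching 11; it lies in a different component.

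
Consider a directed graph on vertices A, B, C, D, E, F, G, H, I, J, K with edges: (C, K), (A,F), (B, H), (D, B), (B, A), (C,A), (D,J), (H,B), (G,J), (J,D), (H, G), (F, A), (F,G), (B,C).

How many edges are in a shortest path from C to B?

6

Distance 0: C.
Distance 1: A, K.
Distance 2: F.
Distance 3: G.
Distance 4: J.
Distance 5: D.
Distance 6: B — contains B.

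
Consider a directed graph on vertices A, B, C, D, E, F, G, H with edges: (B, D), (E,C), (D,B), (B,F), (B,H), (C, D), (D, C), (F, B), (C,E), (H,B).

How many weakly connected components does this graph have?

3

From A: component {A}.
From B: component {B, C, D, E, F, H}.
From G: component {G}.
That's 3 components.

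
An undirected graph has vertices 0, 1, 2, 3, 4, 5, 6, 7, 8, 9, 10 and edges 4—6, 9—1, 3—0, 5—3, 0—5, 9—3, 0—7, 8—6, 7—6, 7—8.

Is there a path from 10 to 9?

No

10 has no edges, so nothing is reachable from it.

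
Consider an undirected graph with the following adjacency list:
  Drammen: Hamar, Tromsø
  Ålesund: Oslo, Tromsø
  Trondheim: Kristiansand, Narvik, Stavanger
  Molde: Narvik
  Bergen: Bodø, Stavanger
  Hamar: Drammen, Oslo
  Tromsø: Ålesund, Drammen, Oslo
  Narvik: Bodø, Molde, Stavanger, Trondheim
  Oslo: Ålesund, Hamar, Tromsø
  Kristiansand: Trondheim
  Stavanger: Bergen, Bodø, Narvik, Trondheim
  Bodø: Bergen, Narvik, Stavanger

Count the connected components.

From Ålesund: component {Ålesund, Drammen, Hamar, Oslo, Tromsø}.
From Bergen: component {Bergen, Bodø, Kristiansand, Molde, Narvik, Stavanger, Trondheim}.
That's 2 components.

2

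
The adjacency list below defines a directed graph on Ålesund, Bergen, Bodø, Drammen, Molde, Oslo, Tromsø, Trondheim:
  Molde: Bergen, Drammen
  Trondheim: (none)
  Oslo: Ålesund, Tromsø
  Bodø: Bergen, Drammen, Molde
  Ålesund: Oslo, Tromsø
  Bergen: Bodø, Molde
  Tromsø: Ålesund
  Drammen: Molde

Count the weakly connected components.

3

From Ålesund: component {Ålesund, Oslo, Tromsø}.
From Bergen: component {Bergen, Bodø, Drammen, Molde}.
From Trondheim: component {Trondheim}.
That's 3 components.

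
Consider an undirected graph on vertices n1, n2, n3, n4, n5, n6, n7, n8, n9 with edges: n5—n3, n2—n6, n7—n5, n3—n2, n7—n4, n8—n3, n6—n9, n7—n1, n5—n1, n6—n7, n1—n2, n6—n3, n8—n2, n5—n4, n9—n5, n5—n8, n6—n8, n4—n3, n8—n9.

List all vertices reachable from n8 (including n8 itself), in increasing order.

Start at n8.
Its neighbours: n2, n3, n5, n6, n9.
Then their neighbours: n1, n4, n7.
Every vertex is now reached.

n1, n2, n3, n4, n5, n6, n7, n8, n9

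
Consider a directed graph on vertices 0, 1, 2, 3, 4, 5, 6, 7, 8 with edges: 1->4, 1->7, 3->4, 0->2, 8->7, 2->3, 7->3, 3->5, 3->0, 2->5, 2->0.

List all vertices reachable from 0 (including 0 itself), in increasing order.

Start at 0.
Its neighbours: 2.
Then their neighbours: 3, 5.
Then next layer: 4.
Nothing further is reachable.

0, 2, 3, 4, 5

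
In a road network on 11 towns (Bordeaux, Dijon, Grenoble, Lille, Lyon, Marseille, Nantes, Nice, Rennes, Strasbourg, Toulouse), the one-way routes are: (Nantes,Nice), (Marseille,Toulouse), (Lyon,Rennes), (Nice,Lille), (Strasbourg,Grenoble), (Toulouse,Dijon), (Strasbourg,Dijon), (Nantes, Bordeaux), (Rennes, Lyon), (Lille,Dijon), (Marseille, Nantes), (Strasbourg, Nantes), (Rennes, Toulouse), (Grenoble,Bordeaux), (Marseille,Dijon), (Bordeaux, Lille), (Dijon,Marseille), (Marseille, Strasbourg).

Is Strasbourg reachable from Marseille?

Explore from Marseille.
Distance 1: reach Dijon, Nantes, Strasbourg, Toulouse.
Found Strasbourg.

Yes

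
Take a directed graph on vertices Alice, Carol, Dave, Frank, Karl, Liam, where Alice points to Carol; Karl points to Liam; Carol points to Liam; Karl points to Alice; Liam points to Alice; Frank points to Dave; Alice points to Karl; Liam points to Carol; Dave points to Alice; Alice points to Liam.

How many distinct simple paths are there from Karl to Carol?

Karl→Alice→Carol
Karl→Alice→Liam→Carol
Karl→Liam→Alice→Carol
Karl→Liam→Carol

4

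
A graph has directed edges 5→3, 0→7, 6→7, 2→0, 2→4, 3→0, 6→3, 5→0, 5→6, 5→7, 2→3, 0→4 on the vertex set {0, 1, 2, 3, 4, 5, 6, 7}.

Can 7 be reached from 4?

4 has no outgoing edges, so nothing is reachable from it.

No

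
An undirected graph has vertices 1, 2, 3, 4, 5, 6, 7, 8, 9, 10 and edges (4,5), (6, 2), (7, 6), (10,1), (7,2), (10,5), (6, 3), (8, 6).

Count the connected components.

From 1: component {1, 4, 5, 10}.
From 2: component {2, 3, 6, 7, 8}.
From 9: component {9}.
That's 3 components.

3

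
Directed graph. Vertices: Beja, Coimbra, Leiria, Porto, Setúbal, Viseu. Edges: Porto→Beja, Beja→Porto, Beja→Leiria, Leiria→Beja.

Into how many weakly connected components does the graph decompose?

4

From Beja: component {Beja, Leiria, Porto}.
From Coimbra: component {Coimbra}.
From Setúbal: component {Setúbal}.
From Viseu: component {Viseu}.
That's 4 components.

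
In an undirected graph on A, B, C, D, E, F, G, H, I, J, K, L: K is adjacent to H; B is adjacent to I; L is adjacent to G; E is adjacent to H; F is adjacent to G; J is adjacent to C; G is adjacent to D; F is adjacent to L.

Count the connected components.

5

From A: component {A}.
From B: component {B, I}.
From C: component {C, J}.
From D: component {D, F, G, L}.
From E: component {E, H, K}.
That's 5 components.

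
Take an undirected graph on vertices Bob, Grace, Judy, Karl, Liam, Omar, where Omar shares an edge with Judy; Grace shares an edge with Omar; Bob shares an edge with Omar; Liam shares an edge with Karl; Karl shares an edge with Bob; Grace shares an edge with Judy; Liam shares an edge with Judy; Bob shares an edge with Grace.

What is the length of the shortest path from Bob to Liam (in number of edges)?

Distance 0: Bob.
Distance 1: Grace, Karl, Omar.
Distance 2: Judy, Liam — contains Liam.

2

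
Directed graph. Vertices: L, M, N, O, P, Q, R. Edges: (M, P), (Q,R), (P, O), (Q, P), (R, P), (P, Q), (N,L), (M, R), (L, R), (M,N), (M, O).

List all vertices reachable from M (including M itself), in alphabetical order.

L, M, N, O, P, Q, R

Start at M.
Its neighbours: N, O, P, R.
Then their neighbours: L, Q.
Every vertex is now reached.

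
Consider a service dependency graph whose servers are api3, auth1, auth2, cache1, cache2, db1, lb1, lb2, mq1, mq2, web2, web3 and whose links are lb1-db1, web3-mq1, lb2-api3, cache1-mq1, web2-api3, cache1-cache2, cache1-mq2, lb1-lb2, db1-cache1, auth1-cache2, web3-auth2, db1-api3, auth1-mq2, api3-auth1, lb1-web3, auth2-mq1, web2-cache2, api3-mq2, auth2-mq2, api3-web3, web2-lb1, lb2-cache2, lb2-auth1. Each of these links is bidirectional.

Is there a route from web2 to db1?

Explore from web2.
Distance 1: reach api3, cache2, lb1.
Distance 2: reach auth1, cache1, db1, lb2, mq2, web3.
Found db1.

Yes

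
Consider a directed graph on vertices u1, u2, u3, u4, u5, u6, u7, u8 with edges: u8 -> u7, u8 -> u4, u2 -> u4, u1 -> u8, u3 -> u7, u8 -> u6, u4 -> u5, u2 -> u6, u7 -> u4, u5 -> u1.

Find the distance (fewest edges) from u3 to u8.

5

Distance 0: u3.
Distance 1: u7.
Distance 2: u4.
Distance 3: u5.
Distance 4: u1.
Distance 5: u8 — contains u8.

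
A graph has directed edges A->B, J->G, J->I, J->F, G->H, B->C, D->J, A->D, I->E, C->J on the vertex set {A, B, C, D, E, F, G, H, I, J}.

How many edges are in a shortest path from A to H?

4

Distance 0: A.
Distance 1: B, D.
Distance 2: C, J.
Distance 3: F, G, I.
Distance 4: E, H — contains H.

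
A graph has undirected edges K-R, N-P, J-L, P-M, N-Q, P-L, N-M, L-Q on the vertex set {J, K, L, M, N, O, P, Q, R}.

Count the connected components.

3

From J: component {J, L, M, N, P, Q}.
From K: component {K, R}.
From O: component {O}.
That's 3 components.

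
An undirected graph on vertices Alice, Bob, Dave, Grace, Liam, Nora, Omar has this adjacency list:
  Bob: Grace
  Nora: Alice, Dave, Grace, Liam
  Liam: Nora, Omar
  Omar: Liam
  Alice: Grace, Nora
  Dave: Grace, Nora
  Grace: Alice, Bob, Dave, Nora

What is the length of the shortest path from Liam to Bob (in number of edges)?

Distance 0: Liam.
Distance 1: Nora, Omar.
Distance 2: Alice, Dave, Grace.
Distance 3: Bob — contains Bob.

3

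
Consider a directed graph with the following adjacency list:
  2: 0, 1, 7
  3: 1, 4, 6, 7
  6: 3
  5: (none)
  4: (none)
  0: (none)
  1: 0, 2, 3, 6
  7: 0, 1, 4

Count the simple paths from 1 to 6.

1→3→6
1→6

2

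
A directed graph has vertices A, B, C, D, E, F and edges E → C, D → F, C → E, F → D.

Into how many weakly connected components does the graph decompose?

From A: component {A}.
From B: component {B}.
From C: component {C, E}.
From D: component {D, F}.
That's 4 components.

4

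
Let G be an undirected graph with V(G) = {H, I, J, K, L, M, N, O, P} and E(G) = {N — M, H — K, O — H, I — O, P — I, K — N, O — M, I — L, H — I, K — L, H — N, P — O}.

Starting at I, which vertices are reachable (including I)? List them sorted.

Start at I.
Its neighbours: H, L, O, P.
Then their neighbours: K, M, N.
Nothing further is reachable.

H, I, K, L, M, N, O, P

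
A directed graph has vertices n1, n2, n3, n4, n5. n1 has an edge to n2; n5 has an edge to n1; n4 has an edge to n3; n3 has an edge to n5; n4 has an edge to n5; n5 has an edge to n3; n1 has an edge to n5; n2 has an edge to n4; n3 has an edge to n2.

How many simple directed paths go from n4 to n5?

2

n4→n3→n5
n4→n5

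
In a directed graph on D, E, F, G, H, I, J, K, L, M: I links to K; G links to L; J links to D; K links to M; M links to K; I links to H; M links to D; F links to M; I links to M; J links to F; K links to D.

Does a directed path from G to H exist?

No

Explore from G.
Distance 1: reach L.
The search from G is exhausted; no directed path reaches H.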